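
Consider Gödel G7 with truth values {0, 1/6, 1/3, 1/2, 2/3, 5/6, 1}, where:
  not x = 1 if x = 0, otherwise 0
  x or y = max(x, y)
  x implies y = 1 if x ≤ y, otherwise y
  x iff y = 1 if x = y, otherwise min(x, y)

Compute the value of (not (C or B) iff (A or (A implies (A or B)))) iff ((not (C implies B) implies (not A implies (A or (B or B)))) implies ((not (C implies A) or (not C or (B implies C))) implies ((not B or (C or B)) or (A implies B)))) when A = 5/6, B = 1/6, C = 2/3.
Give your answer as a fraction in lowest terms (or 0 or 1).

0

C or B = 2/3 or 1/6 = 2/3
not (C or B) = not 2/3 = 0
A or B = 5/6 or 1/6 = 5/6
A implies (A or B) = 5/6 implies 5/6 = 1
A or (A implies (A or B)) = 5/6 or 1 = 1
not (C or B) iff (A or (A implies (A or B))) = 0 iff 1 = 0
C implies B = 2/3 implies 1/6 = 1/6
not (C implies B) = not 1/6 = 0
not A = not 5/6 = 0
B or B = 1/6 or 1/6 = 1/6
A or (B or B) = 5/6 or 1/6 = 5/6
not A implies (A or (B or B)) = 0 implies 5/6 = 1
not (C implies B) implies (not A implies (A or (B or B))) = 0 implies 1 = 1
C implies A = 2/3 implies 5/6 = 1
not (C implies A) = not 1 = 0
not C = not 2/3 = 0
B implies C = 1/6 implies 2/3 = 1
not C or (B implies C) = 0 or 1 = 1
not (C implies A) or (not C or (B implies C)) = 0 or 1 = 1
not B = not 1/6 = 0
C or B = 2/3 or 1/6 = 2/3
not B or (C or B) = 0 or 2/3 = 2/3
A implies B = 5/6 implies 1/6 = 1/6
(not B or (C or B)) or (A implies B) = 2/3 or 1/6 = 2/3
(not (C implies A) or (not C or (B implies C))) implies ((not B or (C or B)) or (A implies B)) = 1 implies 2/3 = 2/3
(not (C implies B) implies (not A implies (A or (B or B)))) implies ((not (C implies A) or (not C or (B implies C))) implies ((not B or (C or B)) or (A implies B))) = 1 implies 2/3 = 2/3
(not (C or B) iff (A or (A implies (A or B)))) iff ((not (C implies B) implies (not A implies (A or (B or B)))) implies ((not (C implies A) or (not C or (B implies C))) implies ((not B or (C or B)) or (A implies B)))) = 0 iff 2/3 = 0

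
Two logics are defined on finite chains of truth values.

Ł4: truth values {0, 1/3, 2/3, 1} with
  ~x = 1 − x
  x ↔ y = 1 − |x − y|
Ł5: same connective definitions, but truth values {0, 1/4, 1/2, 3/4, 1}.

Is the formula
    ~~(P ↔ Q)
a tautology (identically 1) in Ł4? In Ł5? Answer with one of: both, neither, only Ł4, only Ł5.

In Ł4: at P = 0, Q = 1/3 the value is 2/3 — not a tautology.
In Ł5: at P = 0, Q = 1/4 the value is 3/4 — not a tautology.

neither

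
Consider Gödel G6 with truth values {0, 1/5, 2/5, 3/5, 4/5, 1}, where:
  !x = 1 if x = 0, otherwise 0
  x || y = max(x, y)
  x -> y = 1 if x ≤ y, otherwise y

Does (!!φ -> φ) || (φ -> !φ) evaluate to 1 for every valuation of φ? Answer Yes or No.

Counterexample: take φ = 1/5.
!φ = !1/5 = 0
!!φ = !0 = 1
!!φ -> φ = 1 -> 1/5 = 1/5
!φ = !1/5 = 0
φ -> !φ = 1/5 -> 0 = 0
(!!φ -> φ) || (φ -> !φ) = 1/5 || 0 = 1/5
This gives 1/5 ≠ 1.

No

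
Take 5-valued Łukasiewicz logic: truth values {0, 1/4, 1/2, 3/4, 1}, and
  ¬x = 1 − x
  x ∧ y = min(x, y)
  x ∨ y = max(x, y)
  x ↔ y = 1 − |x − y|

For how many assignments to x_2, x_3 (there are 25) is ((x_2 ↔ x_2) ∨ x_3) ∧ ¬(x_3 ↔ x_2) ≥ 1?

2

value 1: 2 assignments (counts)
value 3/4: 4 assignments
value 1/2: 6 assignments
value 1/4: 8 assignments
value 0: 5 assignments
So 2 of the 25 assignments meet the threshold.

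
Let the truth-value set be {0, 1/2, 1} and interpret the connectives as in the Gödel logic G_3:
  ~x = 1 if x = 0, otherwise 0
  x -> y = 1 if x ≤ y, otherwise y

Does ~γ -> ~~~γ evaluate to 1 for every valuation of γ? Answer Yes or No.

γ = 0 ↦ 1
γ = 1/2 ↦ 1
γ = 1 ↦ 1
Every assignment gives a value ≥ 1.

Yes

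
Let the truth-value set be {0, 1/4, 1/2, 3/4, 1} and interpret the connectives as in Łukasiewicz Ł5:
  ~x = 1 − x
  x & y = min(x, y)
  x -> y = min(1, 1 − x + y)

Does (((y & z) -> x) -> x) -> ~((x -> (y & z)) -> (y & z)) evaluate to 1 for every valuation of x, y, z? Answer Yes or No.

Counterexample: take x = 0, y = 3/4, z = 3/4.
y & z = 3/4 & 3/4 = 3/4
(y & z) -> x = 3/4 -> 0 = 1/4
((y & z) -> x) -> x = 1/4 -> 0 = 3/4
x -> (y & z) = 0 -> 3/4 = 1
(x -> (y & z)) -> (y & z) = 1 -> 3/4 = 3/4
~((x -> (y & z)) -> (y & z)) = ~3/4 = 1/4
(((y & z) -> x) -> x) -> ~((x -> (y & z)) -> (y & z)) = 3/4 -> 1/4 = 1/2
This gives 1/2 ≠ 1.

No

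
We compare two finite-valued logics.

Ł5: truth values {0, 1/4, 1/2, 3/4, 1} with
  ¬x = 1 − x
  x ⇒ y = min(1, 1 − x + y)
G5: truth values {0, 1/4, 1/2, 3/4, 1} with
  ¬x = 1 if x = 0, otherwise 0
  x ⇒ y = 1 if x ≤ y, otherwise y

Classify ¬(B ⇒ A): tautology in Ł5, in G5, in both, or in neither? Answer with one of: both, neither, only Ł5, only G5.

neither

In Ł5: at A = 0, B = 0 the value is 0 — not a tautology.
In G5: at A = 0, B = 0 the value is 0 — not a tautology.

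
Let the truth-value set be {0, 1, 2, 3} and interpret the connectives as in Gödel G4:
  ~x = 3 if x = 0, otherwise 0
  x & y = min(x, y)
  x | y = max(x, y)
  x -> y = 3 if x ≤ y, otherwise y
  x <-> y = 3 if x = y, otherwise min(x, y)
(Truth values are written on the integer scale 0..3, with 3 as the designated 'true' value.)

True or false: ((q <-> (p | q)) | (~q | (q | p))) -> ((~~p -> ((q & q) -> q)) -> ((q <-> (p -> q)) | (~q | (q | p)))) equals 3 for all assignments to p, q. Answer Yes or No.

No

Counterexample: take p = 0, q = 1.
p | q = 0 | 1 = 1
q <-> (p | q) = 1 <-> 1 = 3
~q = ~1 = 0
q | p = 1 | 0 = 1
~q | (q | p) = 0 | 1 = 1
(q <-> (p | q)) | (~q | (q | p)) = 3 | 1 = 3
~p = ~0 = 3
~~p = ~3 = 0
q & q = 1 & 1 = 1
(q & q) -> q = 1 -> 1 = 3
~~p -> ((q & q) -> q) = 0 -> 3 = 3
p -> q = 0 -> 1 = 3
q <-> (p -> q) = 1 <-> 3 = 1
~q = ~1 = 0
q | p = 1 | 0 = 1
~q | (q | p) = 0 | 1 = 1
(q <-> (p -> q)) | (~q | (q | p)) = 1 | 1 = 1
(~~p -> ((q & q) -> q)) -> ((q <-> (p -> q)) | (~q | (q | p))) = 3 -> 1 = 1
((q <-> (p | q)) | (~q | (q | p))) -> ((~~p -> ((q & q) -> q)) -> ((q <-> (p -> q)) | (~q | (q | p)))) = 3 -> 1 = 1
This gives 1 ≠ 3.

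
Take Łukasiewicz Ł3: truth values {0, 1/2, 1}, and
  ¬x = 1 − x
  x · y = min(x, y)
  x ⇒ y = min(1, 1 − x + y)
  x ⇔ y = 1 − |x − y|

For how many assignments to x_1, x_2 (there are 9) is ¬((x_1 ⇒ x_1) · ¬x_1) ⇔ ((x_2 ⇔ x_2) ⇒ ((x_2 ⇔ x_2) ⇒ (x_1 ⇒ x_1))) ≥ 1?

3

x_1 = 0, x_2 = 0 ↦ 0  <
x_1 = 0, x_2 = 1/2 ↦ 0  <
x_1 = 0, x_2 = 1 ↦ 0  <
x_1 = 1/2, x_2 = 0 ↦ 1/2  <
x_1 = 1/2, x_2 = 1/2 ↦ 1/2  <
x_1 = 1/2, x_2 = 1 ↦ 1/2  <
x_1 = 1, x_2 = 0 ↦ 1  ≥
x_1 = 1, x_2 = 1/2 ↦ 1  ≥
x_1 = 1, x_2 = 1 ↦ 1  ≥
So 3 of the 9 assignments meet the threshold.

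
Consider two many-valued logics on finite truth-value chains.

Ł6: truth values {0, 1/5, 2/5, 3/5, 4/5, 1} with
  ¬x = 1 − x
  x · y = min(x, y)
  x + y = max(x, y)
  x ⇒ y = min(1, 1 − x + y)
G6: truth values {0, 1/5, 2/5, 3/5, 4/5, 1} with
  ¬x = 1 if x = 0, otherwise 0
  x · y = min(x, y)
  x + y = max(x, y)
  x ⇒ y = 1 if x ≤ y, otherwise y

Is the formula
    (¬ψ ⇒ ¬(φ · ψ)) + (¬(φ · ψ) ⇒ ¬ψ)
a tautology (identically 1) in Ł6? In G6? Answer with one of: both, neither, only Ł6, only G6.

In Ł6: every assignment gives 1 — tautology.
In G6: every assignment gives 1 — tautology.

both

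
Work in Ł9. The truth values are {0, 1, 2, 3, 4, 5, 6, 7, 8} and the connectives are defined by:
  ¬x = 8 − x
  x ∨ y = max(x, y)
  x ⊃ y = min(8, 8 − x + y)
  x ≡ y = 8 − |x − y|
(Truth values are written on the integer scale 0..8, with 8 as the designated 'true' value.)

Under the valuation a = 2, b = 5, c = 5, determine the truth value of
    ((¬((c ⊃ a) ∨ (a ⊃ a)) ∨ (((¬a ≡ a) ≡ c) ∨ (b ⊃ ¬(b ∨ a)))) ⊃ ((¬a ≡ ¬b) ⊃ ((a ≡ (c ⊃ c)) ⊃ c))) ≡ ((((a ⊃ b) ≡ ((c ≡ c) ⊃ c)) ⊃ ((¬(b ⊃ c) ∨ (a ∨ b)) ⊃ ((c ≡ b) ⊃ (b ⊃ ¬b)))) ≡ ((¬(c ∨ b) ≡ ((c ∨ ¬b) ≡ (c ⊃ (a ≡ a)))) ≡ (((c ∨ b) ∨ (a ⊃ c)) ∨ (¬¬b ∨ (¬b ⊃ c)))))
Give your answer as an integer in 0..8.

6

c ⊃ a = 5 ⊃ 2 = 5
a ⊃ a = 2 ⊃ 2 = 8
(c ⊃ a) ∨ (a ⊃ a) = 5 ∨ 8 = 8
¬((c ⊃ a) ∨ (a ⊃ a)) = ¬8 = 0
¬a = ¬2 = 6
¬a ≡ a = 6 ≡ 2 = 4
(¬a ≡ a) ≡ c = 4 ≡ 5 = 7
b ∨ a = 5 ∨ 2 = 5
¬(b ∨ a) = ¬5 = 3
b ⊃ ¬(b ∨ a) = 5 ⊃ 3 = 6
((¬a ≡ a) ≡ c) ∨ (b ⊃ ¬(b ∨ a)) = 7 ∨ 6 = 7
¬((c ⊃ a) ∨ (a ⊃ a)) ∨ (((¬a ≡ a) ≡ c) ∨ (b ⊃ ¬(b ∨ a))) = 0 ∨ 7 = 7
¬a = ¬2 = 6
¬b = ¬5 = 3
¬a ≡ ¬b = 6 ≡ 3 = 5
c ⊃ c = 5 ⊃ 5 = 8
a ≡ (c ⊃ c) = 2 ≡ 8 = 2
(a ≡ (c ⊃ c)) ⊃ c = 2 ⊃ 5 = 8
(¬a ≡ ¬b) ⊃ ((a ≡ (c ⊃ c)) ⊃ c) = 5 ⊃ 8 = 8
(¬((c ⊃ a) ∨ (a ⊃ a)) ∨ (((¬a ≡ a) ≡ c) ∨ (b ⊃ ¬(b ∨ a)))) ⊃ ((¬a ≡ ¬b) ⊃ ((a ≡ (c ⊃ c)) ⊃ c)) = 7 ⊃ 8 = 8
a ⊃ b = 2 ⊃ 5 = 8
c ≡ c = 5 ≡ 5 = 8
(c ≡ c) ⊃ c = 8 ⊃ 5 = 5
(a ⊃ b) ≡ ((c ≡ c) ⊃ c) = 8 ≡ 5 = 5
b ⊃ c = 5 ⊃ 5 = 8
¬(b ⊃ c) = ¬8 = 0
a ∨ b = 2 ∨ 5 = 5
¬(b ⊃ c) ∨ (a ∨ b) = 0 ∨ 5 = 5
c ≡ b = 5 ≡ 5 = 8
¬b = ¬5 = 3
b ⊃ ¬b = 5 ⊃ 3 = 6
(c ≡ b) ⊃ (b ⊃ ¬b) = 8 ⊃ 6 = 6
(¬(b ⊃ c) ∨ (a ∨ b)) ⊃ ((c ≡ b) ⊃ (b ⊃ ¬b)) = 5 ⊃ 6 = 8
((a ⊃ b) ≡ ((c ≡ c) ⊃ c)) ⊃ ((¬(b ⊃ c) ∨ (a ∨ b)) ⊃ ((c ≡ b) ⊃ (b ⊃ ¬b))) = 5 ⊃ 8 = 8
c ∨ b = 5 ∨ 5 = 5
¬(c ∨ b) = ¬5 = 3
¬b = ¬5 = 3
c ∨ ¬b = 5 ∨ 3 = 5
a ≡ a = 2 ≡ 2 = 8
c ⊃ (a ≡ a) = 5 ⊃ 8 = 8
(c ∨ ¬b) ≡ (c ⊃ (a ≡ a)) = 5 ≡ 8 = 5
¬(c ∨ b) ≡ ((c ∨ ¬b) ≡ (c ⊃ (a ≡ a))) = 3 ≡ 5 = 6
c ∨ b = 5 ∨ 5 = 5
a ⊃ c = 2 ⊃ 5 = 8
(c ∨ b) ∨ (a ⊃ c) = 5 ∨ 8 = 8
¬b = ¬5 = 3
¬¬b = ¬3 = 5
¬b = ¬5 = 3
¬b ⊃ c = 3 ⊃ 5 = 8
¬¬b ∨ (¬b ⊃ c) = 5 ∨ 8 = 8
((c ∨ b) ∨ (a ⊃ c)) ∨ (¬¬b ∨ (¬b ⊃ c)) = 8 ∨ 8 = 8
(¬(c ∨ b) ≡ ((c ∨ ¬b) ≡ (c ⊃ (a ≡ a)))) ≡ (((c ∨ b) ∨ (a ⊃ c)) ∨ (¬¬b ∨ (¬b ⊃ c))) = 6 ≡ 8 = 6
(((a ⊃ b) ≡ ((c ≡ c) ⊃ c)) ⊃ ((¬(b ⊃ c) ∨ (a ∨ b)) ⊃ ((c ≡ b) ⊃ (b ⊃ ¬b)))) ≡ ((¬(c ∨ b) ≡ ((c ∨ ¬b) ≡ (c ⊃ (a ≡ a)))) ≡ (((c ∨ b) ∨ (a ⊃ c)) ∨ (¬¬b ∨ (¬b ⊃ c)))) = 8 ≡ 6 = 6
((¬((c ⊃ a) ∨ (a ⊃ a)) ∨ (((¬a ≡ a) ≡ c) ∨ (b ⊃ ¬(b ∨ a)))) ⊃ ((¬a ≡ ¬b) ⊃ ((a ≡ (c ⊃ c)) ⊃ c))) ≡ ((((a ⊃ b) ≡ ((c ≡ c) ⊃ c)) ⊃ ((¬(b ⊃ c) ∨ (a ∨ b)) ⊃ ((c ≡ b) ⊃ (b ⊃ ¬b)))) ≡ ((¬(c ∨ b) ≡ ((c ∨ ¬b) ≡ (c ⊃ (a ≡ a)))) ≡ (((c ∨ b) ∨ (a ⊃ c)) ∨ (¬¬b ∨ (¬b ⊃ c))))) = 8 ≡ 6 = 6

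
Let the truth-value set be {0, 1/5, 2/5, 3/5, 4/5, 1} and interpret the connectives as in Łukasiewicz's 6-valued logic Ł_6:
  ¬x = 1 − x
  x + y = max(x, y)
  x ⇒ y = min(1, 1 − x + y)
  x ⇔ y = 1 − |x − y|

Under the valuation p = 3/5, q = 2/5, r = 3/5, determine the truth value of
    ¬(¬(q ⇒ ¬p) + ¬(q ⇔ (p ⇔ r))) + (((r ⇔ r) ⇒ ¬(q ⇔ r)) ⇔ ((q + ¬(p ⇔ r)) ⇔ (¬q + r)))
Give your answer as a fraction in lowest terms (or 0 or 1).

2/5

¬p = ¬3/5 = 2/5
q ⇒ ¬p = 2/5 ⇒ 2/5 = 1
¬(q ⇒ ¬p) = ¬1 = 0
p ⇔ r = 3/5 ⇔ 3/5 = 1
q ⇔ (p ⇔ r) = 2/5 ⇔ 1 = 2/5
¬(q ⇔ (p ⇔ r)) = ¬2/5 = 3/5
¬(q ⇒ ¬p) + ¬(q ⇔ (p ⇔ r)) = 0 + 3/5 = 3/5
¬(¬(q ⇒ ¬p) + ¬(q ⇔ (p ⇔ r))) = ¬3/5 = 2/5
r ⇔ r = 3/5 ⇔ 3/5 = 1
q ⇔ r = 2/5 ⇔ 3/5 = 4/5
¬(q ⇔ r) = ¬4/5 = 1/5
(r ⇔ r) ⇒ ¬(q ⇔ r) = 1 ⇒ 1/5 = 1/5
p ⇔ r = 3/5 ⇔ 3/5 = 1
¬(p ⇔ r) = ¬1 = 0
q + ¬(p ⇔ r) = 2/5 + 0 = 2/5
¬q = ¬2/5 = 3/5
¬q + r = 3/5 + 3/5 = 3/5
(q + ¬(p ⇔ r)) ⇔ (¬q + r) = 2/5 ⇔ 3/5 = 4/5
((r ⇔ r) ⇒ ¬(q ⇔ r)) ⇔ ((q + ¬(p ⇔ r)) ⇔ (¬q + r)) = 1/5 ⇔ 4/5 = 2/5
¬(¬(q ⇒ ¬p) + ¬(q ⇔ (p ⇔ r))) + (((r ⇔ r) ⇒ ¬(q ⇔ r)) ⇔ ((q + ¬(p ⇔ r)) ⇔ (¬q + r))) = 2/5 + 2/5 = 2/5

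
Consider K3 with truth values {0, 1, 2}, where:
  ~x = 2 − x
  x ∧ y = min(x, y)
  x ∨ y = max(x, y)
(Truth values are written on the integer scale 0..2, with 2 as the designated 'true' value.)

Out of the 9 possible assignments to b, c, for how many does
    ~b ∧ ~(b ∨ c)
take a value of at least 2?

b = 0, c = 0 ↦ 2  ≥
b = 0, c = 1 ↦ 1  <
b = 0, c = 2 ↦ 0  <
b = 1, c = 0 ↦ 1  <
b = 1, c = 1 ↦ 1  <
b = 1, c = 2 ↦ 0  <
b = 2, c = 0 ↦ 0  <
b = 2, c = 1 ↦ 0  <
b = 2, c = 2 ↦ 0  <
So 1 of the 9 assignments meets the threshold.

1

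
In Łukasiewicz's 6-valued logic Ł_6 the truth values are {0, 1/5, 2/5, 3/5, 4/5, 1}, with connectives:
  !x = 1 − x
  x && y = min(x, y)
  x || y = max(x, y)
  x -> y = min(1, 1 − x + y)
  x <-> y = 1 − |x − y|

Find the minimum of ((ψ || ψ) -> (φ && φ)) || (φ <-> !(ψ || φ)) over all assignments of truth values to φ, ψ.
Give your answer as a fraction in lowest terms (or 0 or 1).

Take φ = 0, ψ = 2/5:
ψ || ψ = 2/5 || 2/5 = 2/5
φ && φ = 0 && 0 = 0
(ψ || ψ) -> (φ && φ) = 2/5 -> 0 = 3/5
ψ || φ = 2/5 || 0 = 2/5
!(ψ || φ) = !2/5 = 3/5
φ <-> !(ψ || φ) = 0 <-> 3/5 = 2/5
((ψ || ψ) -> (φ && φ)) || (φ <-> !(ψ || φ)) = 3/5 || 2/5 = 3/5
No assignment yields a value below 3/5, so this is the minimum.

3/5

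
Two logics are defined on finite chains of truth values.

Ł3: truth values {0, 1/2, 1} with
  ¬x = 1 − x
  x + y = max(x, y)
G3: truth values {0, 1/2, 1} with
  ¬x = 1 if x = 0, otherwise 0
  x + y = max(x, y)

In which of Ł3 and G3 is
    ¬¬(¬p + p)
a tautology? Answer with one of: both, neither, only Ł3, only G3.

only G3

In Ł3: at p = 1/2 the value is 1/2 — not a tautology.
In G3: every assignment gives 1 — tautology.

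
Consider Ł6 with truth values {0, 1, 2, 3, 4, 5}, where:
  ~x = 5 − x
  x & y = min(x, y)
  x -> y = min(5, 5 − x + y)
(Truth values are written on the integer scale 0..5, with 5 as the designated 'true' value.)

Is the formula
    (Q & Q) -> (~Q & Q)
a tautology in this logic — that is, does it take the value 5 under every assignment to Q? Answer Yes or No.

No

Counterexample: take Q = 3.
Q & Q = 3 & 3 = 3
~Q = ~3 = 2
~Q & Q = 2 & 3 = 2
(Q & Q) -> (~Q & Q) = 3 -> 2 = 4
This gives 4 ≠ 5.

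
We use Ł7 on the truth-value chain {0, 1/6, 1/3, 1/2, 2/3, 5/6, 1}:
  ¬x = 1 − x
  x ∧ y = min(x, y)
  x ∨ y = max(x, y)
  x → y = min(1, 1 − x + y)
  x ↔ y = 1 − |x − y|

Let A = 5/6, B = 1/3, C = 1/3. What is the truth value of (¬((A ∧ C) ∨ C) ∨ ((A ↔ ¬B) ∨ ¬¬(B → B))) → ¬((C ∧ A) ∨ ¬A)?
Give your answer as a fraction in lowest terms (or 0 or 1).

A ∧ C = 5/6 ∧ 1/3 = 1/3
(A ∧ C) ∨ C = 1/3 ∨ 1/3 = 1/3
¬((A ∧ C) ∨ C) = ¬1/3 = 2/3
¬B = ¬1/3 = 2/3
A ↔ ¬B = 5/6 ↔ 2/3 = 5/6
B → B = 1/3 → 1/3 = 1
¬(B → B) = ¬1 = 0
¬¬(B → B) = ¬0 = 1
(A ↔ ¬B) ∨ ¬¬(B → B) = 5/6 ∨ 1 = 1
¬((A ∧ C) ∨ C) ∨ ((A ↔ ¬B) ∨ ¬¬(B → B)) = 2/3 ∨ 1 = 1
C ∧ A = 1/3 ∧ 5/6 = 1/3
¬A = ¬5/6 = 1/6
(C ∧ A) ∨ ¬A = 1/3 ∨ 1/6 = 1/3
¬((C ∧ A) ∨ ¬A) = ¬1/3 = 2/3
(¬((A ∧ C) ∨ C) ∨ ((A ↔ ¬B) ∨ ¬¬(B → B))) → ¬((C ∧ A) ∨ ¬A) = 1 → 2/3 = 2/3

2/3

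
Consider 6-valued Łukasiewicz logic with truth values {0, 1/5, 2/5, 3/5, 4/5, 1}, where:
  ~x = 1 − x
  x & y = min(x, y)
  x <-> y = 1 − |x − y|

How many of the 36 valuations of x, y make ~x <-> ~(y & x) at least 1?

21

value 1: 21 assignments (counts)
value 4/5: 5 assignments
value 3/5: 4 assignments
value 2/5: 3 assignments
value 1/5: 2 assignments
value 0: 1 assignment
So 21 of the 36 assignments meet the threshold.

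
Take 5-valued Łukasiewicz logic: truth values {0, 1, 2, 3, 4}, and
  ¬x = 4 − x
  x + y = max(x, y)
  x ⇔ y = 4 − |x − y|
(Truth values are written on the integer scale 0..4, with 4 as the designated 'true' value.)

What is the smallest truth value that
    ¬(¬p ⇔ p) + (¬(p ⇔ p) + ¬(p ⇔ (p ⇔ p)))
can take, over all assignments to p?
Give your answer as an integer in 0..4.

Take p = 2:
¬p = ¬2 = 2
¬p ⇔ p = 2 ⇔ 2 = 4
¬(¬p ⇔ p) = ¬4 = 0
p ⇔ p = 2 ⇔ 2 = 4
¬(p ⇔ p) = ¬4 = 0
p ⇔ p = 2 ⇔ 2 = 4
p ⇔ (p ⇔ p) = 2 ⇔ 4 = 2
¬(p ⇔ (p ⇔ p)) = ¬2 = 2
¬(p ⇔ p) + ¬(p ⇔ (p ⇔ p)) = 0 + 2 = 2
¬(¬p ⇔ p) + (¬(p ⇔ p) + ¬(p ⇔ (p ⇔ p))) = 0 + 2 = 2
No assignment yields a value below 2, so this is the minimum.

2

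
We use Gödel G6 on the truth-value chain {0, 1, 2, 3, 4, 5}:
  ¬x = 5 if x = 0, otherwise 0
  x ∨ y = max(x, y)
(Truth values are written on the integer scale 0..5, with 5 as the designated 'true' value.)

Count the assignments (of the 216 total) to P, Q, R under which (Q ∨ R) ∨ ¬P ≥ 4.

136

value 5: 91 assignments (counts)
value 4: 45 assignments (counts)
value 3: 35 assignments
value 2: 25 assignments
value 1: 15 assignments
value 0: 5 assignments
So 136 of the 216 assignments meet the threshold.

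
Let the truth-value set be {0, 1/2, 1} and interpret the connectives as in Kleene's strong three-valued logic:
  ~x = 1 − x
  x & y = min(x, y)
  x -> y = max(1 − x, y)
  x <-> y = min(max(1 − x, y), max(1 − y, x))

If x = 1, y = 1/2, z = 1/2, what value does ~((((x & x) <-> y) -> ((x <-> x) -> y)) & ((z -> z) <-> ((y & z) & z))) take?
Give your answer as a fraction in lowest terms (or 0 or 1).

x & x = 1 & 1 = 1
(x & x) <-> y = 1 <-> 1/2 = 1/2
x <-> x = 1 <-> 1 = 1
(x <-> x) -> y = 1 -> 1/2 = 1/2
((x & x) <-> y) -> ((x <-> x) -> y) = 1/2 -> 1/2 = 1/2
z -> z = 1/2 -> 1/2 = 1/2
y & z = 1/2 & 1/2 = 1/2
(y & z) & z = 1/2 & 1/2 = 1/2
(z -> z) <-> ((y & z) & z) = 1/2 <-> 1/2 = 1/2
(((x & x) <-> y) -> ((x <-> x) -> y)) & ((z -> z) <-> ((y & z) & z)) = 1/2 & 1/2 = 1/2
~((((x & x) <-> y) -> ((x <-> x) -> y)) & ((z -> z) <-> ((y & z) & z))) = ~1/2 = 1/2

1/2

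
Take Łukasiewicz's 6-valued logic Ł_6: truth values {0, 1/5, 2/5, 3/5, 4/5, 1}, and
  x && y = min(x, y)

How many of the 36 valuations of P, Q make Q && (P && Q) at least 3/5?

value 1: 1 assignment (counts)
value 4/5: 3 assignments (counts)
value 3/5: 5 assignments (counts)
value 2/5: 7 assignments
value 1/5: 9 assignments
value 0: 11 assignments
So 9 of the 36 assignments meet the threshold.

9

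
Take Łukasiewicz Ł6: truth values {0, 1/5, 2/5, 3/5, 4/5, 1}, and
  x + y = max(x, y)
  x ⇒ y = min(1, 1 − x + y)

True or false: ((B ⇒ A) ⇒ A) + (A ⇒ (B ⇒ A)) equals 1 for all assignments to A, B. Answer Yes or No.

Yes

At A = 4/5, B = 1/5, for instance:
B ⇒ A = 1/5 ⇒ 4/5 = 1
(B ⇒ A) ⇒ A = 1 ⇒ 4/5 = 4/5
A ⇒ (B ⇒ A) = 4/5 ⇒ 1 = 1
((B ⇒ A) ⇒ A) + (A ⇒ (B ⇒ A)) = 4/5 + 1 = 1
and checking the remaining 35 assignments likewise gives ≥ 1 in every case.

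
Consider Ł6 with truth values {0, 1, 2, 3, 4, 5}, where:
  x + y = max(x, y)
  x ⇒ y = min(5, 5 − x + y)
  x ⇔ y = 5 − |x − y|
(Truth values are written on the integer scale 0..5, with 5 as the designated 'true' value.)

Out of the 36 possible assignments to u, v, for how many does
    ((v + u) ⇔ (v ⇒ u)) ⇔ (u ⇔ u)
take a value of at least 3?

value 5: 8 assignments (counts)
value 4: 10 assignments (counts)
value 3: 7 assignments (counts)
value 2: 6 assignments
value 1: 3 assignments
value 0: 2 assignments
So 25 of the 36 assignments meet the threshold.

25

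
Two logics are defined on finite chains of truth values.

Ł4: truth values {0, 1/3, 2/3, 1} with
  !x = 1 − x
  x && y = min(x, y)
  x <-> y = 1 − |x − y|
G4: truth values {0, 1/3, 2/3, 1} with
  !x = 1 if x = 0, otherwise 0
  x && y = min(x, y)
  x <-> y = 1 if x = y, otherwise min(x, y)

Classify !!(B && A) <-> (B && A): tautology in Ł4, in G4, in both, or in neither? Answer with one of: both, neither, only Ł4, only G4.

In Ł4: every assignment gives 1 — tautology.
In G4: at A = 1/3, B = 1/3 the value is 1/3 — not a tautology.

only Ł4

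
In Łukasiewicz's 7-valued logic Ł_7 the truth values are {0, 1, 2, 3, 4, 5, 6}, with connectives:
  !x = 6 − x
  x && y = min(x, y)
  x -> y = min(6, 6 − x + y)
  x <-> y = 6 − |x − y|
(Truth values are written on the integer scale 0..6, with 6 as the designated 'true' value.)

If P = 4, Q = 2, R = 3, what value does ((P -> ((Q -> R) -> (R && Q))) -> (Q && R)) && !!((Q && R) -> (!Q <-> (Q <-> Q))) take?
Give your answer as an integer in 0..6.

Q -> R = 2 -> 3 = 6
R && Q = 3 && 2 = 2
(Q -> R) -> (R && Q) = 6 -> 2 = 2
P -> ((Q -> R) -> (R && Q)) = 4 -> 2 = 4
Q && R = 2 && 3 = 2
(P -> ((Q -> R) -> (R && Q))) -> (Q && R) = 4 -> 2 = 4
Q && R = 2 && 3 = 2
!Q = !2 = 4
Q <-> Q = 2 <-> 2 = 6
!Q <-> (Q <-> Q) = 4 <-> 6 = 4
(Q && R) -> (!Q <-> (Q <-> Q)) = 2 -> 4 = 6
!((Q && R) -> (!Q <-> (Q <-> Q))) = !6 = 0
!!((Q && R) -> (!Q <-> (Q <-> Q))) = !0 = 6
((P -> ((Q -> R) -> (R && Q))) -> (Q && R)) && !!((Q && R) -> (!Q <-> (Q <-> Q))) = 4 && 6 = 4

4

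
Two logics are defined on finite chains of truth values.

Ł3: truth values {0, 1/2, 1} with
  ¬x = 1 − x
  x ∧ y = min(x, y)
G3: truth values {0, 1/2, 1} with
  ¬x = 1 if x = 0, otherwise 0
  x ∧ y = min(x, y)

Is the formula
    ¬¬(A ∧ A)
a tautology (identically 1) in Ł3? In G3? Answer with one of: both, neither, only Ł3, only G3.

neither

In Ł3: at A = 0 the value is 0 — not a tautology.
In G3: at A = 0 the value is 0 — not a tautology.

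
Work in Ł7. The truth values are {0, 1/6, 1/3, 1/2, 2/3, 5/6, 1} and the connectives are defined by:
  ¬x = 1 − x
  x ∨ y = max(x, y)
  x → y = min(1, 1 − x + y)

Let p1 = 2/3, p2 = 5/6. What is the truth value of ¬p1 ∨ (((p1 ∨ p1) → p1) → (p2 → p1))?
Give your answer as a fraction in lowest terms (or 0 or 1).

5/6

¬p1 = ¬2/3 = 1/3
p1 ∨ p1 = 2/3 ∨ 2/3 = 2/3
(p1 ∨ p1) → p1 = 2/3 → 2/3 = 1
p2 → p1 = 5/6 → 2/3 = 5/6
((p1 ∨ p1) → p1) → (p2 → p1) = 1 → 5/6 = 5/6
¬p1 ∨ (((p1 ∨ p1) → p1) → (p2 → p1)) = 1/3 ∨ 5/6 = 5/6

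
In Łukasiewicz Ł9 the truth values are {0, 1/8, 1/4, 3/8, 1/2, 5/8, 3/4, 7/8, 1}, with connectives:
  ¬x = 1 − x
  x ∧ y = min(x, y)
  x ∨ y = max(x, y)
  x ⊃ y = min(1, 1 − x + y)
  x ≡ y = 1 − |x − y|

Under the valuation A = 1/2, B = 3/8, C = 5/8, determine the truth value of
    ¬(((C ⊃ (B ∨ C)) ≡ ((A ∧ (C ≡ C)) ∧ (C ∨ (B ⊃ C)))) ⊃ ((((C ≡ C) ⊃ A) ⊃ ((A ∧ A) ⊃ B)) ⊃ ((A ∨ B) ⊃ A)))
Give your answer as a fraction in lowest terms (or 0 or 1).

0

B ∨ C = 3/8 ∨ 5/8 = 5/8
C ⊃ (B ∨ C) = 5/8 ⊃ 5/8 = 1
C ≡ C = 5/8 ≡ 5/8 = 1
A ∧ (C ≡ C) = 1/2 ∧ 1 = 1/2
B ⊃ C = 3/8 ⊃ 5/8 = 1
C ∨ (B ⊃ C) = 5/8 ∨ 1 = 1
(A ∧ (C ≡ C)) ∧ (C ∨ (B ⊃ C)) = 1/2 ∧ 1 = 1/2
(C ⊃ (B ∨ C)) ≡ ((A ∧ (C ≡ C)) ∧ (C ∨ (B ⊃ C))) = 1 ≡ 1/2 = 1/2
C ≡ C = 5/8 ≡ 5/8 = 1
(C ≡ C) ⊃ A = 1 ⊃ 1/2 = 1/2
A ∧ A = 1/2 ∧ 1/2 = 1/2
(A ∧ A) ⊃ B = 1/2 ⊃ 3/8 = 7/8
((C ≡ C) ⊃ A) ⊃ ((A ∧ A) ⊃ B) = 1/2 ⊃ 7/8 = 1
A ∨ B = 1/2 ∨ 3/8 = 1/2
(A ∨ B) ⊃ A = 1/2 ⊃ 1/2 = 1
(((C ≡ C) ⊃ A) ⊃ ((A ∧ A) ⊃ B)) ⊃ ((A ∨ B) ⊃ A) = 1 ⊃ 1 = 1
((C ⊃ (B ∨ C)) ≡ ((A ∧ (C ≡ C)) ∧ (C ∨ (B ⊃ C)))) ⊃ ((((C ≡ C) ⊃ A) ⊃ ((A ∧ A) ⊃ B)) ⊃ ((A ∨ B) ⊃ A)) = 1/2 ⊃ 1 = 1
¬(((C ⊃ (B ∨ C)) ≡ ((A ∧ (C ≡ C)) ∧ (C ∨ (B ⊃ C)))) ⊃ ((((C ≡ C) ⊃ A) ⊃ ((A ∧ A) ⊃ B)) ⊃ ((A ∨ B) ⊃ A))) = ¬1 = 0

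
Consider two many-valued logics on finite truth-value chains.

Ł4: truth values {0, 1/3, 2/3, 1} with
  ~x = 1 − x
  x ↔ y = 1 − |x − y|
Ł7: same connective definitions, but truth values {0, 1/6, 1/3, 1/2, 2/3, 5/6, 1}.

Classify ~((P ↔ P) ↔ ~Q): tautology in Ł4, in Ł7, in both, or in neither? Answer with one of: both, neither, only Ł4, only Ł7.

neither

In Ł4: at P = 0, Q = 0 the value is 0 — not a tautology.
In Ł7: at P = 0, Q = 0 the value is 0 — not a tautology.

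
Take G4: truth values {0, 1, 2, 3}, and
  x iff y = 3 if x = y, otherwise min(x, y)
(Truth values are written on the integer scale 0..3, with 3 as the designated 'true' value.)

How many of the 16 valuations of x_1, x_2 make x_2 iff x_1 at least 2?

6

x_1 = 0, x_2 = 0 ↦ 3  ≥
x_1 = 0, x_2 = 1 ↦ 0  <
x_1 = 0, x_2 = 2 ↦ 0  <
x_1 = 0, x_2 = 3 ↦ 0  <
x_1 = 1, x_2 = 0 ↦ 0  <
x_1 = 1, x_2 = 1 ↦ 3  ≥
x_1 = 1, x_2 = 2 ↦ 1  <
x_1 = 1, x_2 = 3 ↦ 1  <
x_1 = 2, x_2 = 0 ↦ 0  <
x_1 = 2, x_2 = 1 ↦ 1  <
x_1 = 2, x_2 = 2 ↦ 3  ≥
x_1 = 2, x_2 = 3 ↦ 2  ≥
x_1 = 3, x_2 = 0 ↦ 0  <
x_1 = 3, x_2 = 1 ↦ 1  <
x_1 = 3, x_2 = 2 ↦ 2  ≥
x_1 = 3, x_2 = 3 ↦ 3  ≥
So 6 of the 16 assignments meet the threshold.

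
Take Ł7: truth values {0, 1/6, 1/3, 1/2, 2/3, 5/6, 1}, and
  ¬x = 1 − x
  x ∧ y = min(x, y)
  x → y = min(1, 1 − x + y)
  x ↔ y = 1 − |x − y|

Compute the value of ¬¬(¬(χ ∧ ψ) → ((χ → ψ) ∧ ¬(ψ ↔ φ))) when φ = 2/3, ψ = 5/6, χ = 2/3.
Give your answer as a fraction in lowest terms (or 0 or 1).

χ ∧ ψ = 2/3 ∧ 5/6 = 2/3
¬(χ ∧ ψ) = ¬2/3 = 1/3
χ → ψ = 2/3 → 5/6 = 1
ψ ↔ φ = 5/6 ↔ 2/3 = 5/6
¬(ψ ↔ φ) = ¬5/6 = 1/6
(χ → ψ) ∧ ¬(ψ ↔ φ) = 1 ∧ 1/6 = 1/6
¬(χ ∧ ψ) → ((χ → ψ) ∧ ¬(ψ ↔ φ)) = 1/3 → 1/6 = 5/6
¬(¬(χ ∧ ψ) → ((χ → ψ) ∧ ¬(ψ ↔ φ))) = ¬5/6 = 1/6
¬¬(¬(χ ∧ ψ) → ((χ → ψ) ∧ ¬(ψ ↔ φ))) = ¬1/6 = 5/6

5/6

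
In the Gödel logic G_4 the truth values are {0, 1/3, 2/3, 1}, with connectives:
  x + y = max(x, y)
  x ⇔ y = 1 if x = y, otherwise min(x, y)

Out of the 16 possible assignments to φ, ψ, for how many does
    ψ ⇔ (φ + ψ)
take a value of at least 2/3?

11

φ = 0, ψ = 0 ↦ 1  ≥
φ = 0, ψ = 1/3 ↦ 1  ≥
φ = 0, ψ = 2/3 ↦ 1  ≥
φ = 0, ψ = 1 ↦ 1  ≥
φ = 1/3, ψ = 0 ↦ 0  <
φ = 1/3, ψ = 1/3 ↦ 1  ≥
φ = 1/3, ψ = 2/3 ↦ 1  ≥
φ = 1/3, ψ = 1 ↦ 1  ≥
φ = 2/3, ψ = 0 ↦ 0  <
φ = 2/3, ψ = 1/3 ↦ 1/3  <
φ = 2/3, ψ = 2/3 ↦ 1  ≥
φ = 2/3, ψ = 1 ↦ 1  ≥
φ = 1, ψ = 0 ↦ 0  <
φ = 1, ψ = 1/3 ↦ 1/3  <
φ = 1, ψ = 2/3 ↦ 2/3  ≥
φ = 1, ψ = 1 ↦ 1  ≥
So 11 of the 16 assignments meet the threshold.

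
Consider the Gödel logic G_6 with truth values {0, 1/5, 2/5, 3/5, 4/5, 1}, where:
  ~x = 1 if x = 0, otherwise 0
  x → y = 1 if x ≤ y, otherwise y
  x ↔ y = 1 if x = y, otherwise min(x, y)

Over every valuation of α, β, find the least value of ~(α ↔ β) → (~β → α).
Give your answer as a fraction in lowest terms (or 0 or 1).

Take α = 1/5, β = 0:
α ↔ β = 1/5 ↔ 0 = 0
~(α ↔ β) = ~0 = 1
~β = ~0 = 1
~β → α = 1 → 1/5 = 1/5
~(α ↔ β) → (~β → α) = 1 → 1/5 = 1/5
No assignment yields a value below 1/5, so this is the minimum.

1/5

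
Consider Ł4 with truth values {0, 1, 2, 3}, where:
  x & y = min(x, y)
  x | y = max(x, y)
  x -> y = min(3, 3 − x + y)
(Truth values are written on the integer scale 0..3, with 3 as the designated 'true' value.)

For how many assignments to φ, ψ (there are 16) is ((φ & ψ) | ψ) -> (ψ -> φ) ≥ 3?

12

φ = 0, ψ = 0 ↦ 3  ≥
φ = 0, ψ = 1 ↦ 3  ≥
φ = 0, ψ = 2 ↦ 2  <
φ = 0, ψ = 3 ↦ 0  <
φ = 1, ψ = 0 ↦ 3  ≥
φ = 1, ψ = 1 ↦ 3  ≥
φ = 1, ψ = 2 ↦ 3  ≥
φ = 1, ψ = 3 ↦ 1  <
φ = 2, ψ = 0 ↦ 3  ≥
φ = 2, ψ = 1 ↦ 3  ≥
φ = 2, ψ = 2 ↦ 3  ≥
φ = 2, ψ = 3 ↦ 2  <
φ = 3, ψ = 0 ↦ 3  ≥
φ = 3, ψ = 1 ↦ 3  ≥
φ = 3, ψ = 2 ↦ 3  ≥
φ = 3, ψ = 3 ↦ 3  ≥
So 12 of the 16 assignments meet the threshold.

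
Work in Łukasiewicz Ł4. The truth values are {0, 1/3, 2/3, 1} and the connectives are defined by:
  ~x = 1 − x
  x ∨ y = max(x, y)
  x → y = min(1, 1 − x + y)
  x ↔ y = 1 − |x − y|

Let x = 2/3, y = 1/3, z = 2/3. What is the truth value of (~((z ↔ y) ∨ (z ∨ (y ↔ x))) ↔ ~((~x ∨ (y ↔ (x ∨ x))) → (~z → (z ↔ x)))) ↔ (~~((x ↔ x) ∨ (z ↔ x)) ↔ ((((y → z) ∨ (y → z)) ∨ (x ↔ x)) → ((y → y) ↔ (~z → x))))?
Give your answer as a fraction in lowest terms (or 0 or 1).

2/3

z ↔ y = 2/3 ↔ 1/3 = 2/3
y ↔ x = 1/3 ↔ 2/3 = 2/3
z ∨ (y ↔ x) = 2/3 ∨ 2/3 = 2/3
(z ↔ y) ∨ (z ∨ (y ↔ x)) = 2/3 ∨ 2/3 = 2/3
~((z ↔ y) ∨ (z ∨ (y ↔ x))) = ~2/3 = 1/3
~x = ~2/3 = 1/3
x ∨ x = 2/3 ∨ 2/3 = 2/3
y ↔ (x ∨ x) = 1/3 ↔ 2/3 = 2/3
~x ∨ (y ↔ (x ∨ x)) = 1/3 ∨ 2/3 = 2/3
~z = ~2/3 = 1/3
z ↔ x = 2/3 ↔ 2/3 = 1
~z → (z ↔ x) = 1/3 → 1 = 1
(~x ∨ (y ↔ (x ∨ x))) → (~z → (z ↔ x)) = 2/3 → 1 = 1
~((~x ∨ (y ↔ (x ∨ x))) → (~z → (z ↔ x))) = ~1 = 0
~((z ↔ y) ∨ (z ∨ (y ↔ x))) ↔ ~((~x ∨ (y ↔ (x ∨ x))) → (~z → (z ↔ x))) = 1/3 ↔ 0 = 2/3
x ↔ x = 2/3 ↔ 2/3 = 1
z ↔ x = 2/3 ↔ 2/3 = 1
(x ↔ x) ∨ (z ↔ x) = 1 ∨ 1 = 1
~((x ↔ x) ∨ (z ↔ x)) = ~1 = 0
~~((x ↔ x) ∨ (z ↔ x)) = ~0 = 1
y → z = 1/3 → 2/3 = 1
y → z = 1/3 → 2/3 = 1
(y → z) ∨ (y → z) = 1 ∨ 1 = 1
x ↔ x = 2/3 ↔ 2/3 = 1
((y → z) ∨ (y → z)) ∨ (x ↔ x) = 1 ∨ 1 = 1
y → y = 1/3 → 1/3 = 1
~z = ~2/3 = 1/3
~z → x = 1/3 → 2/3 = 1
(y → y) ↔ (~z → x) = 1 ↔ 1 = 1
(((y → z) ∨ (y → z)) ∨ (x ↔ x)) → ((y → y) ↔ (~z → x)) = 1 → 1 = 1
~~((x ↔ x) ∨ (z ↔ x)) ↔ ((((y → z) ∨ (y → z)) ∨ (x ↔ x)) → ((y → y) ↔ (~z → x))) = 1 ↔ 1 = 1
(~((z ↔ y) ∨ (z ∨ (y ↔ x))) ↔ ~((~x ∨ (y ↔ (x ∨ x))) → (~z → (z ↔ x)))) ↔ (~~((x ↔ x) ∨ (z ↔ x)) ↔ ((((y → z) ∨ (y → z)) ∨ (x ↔ x)) → ((y → y) ↔ (~z → x)))) = 2/3 ↔ 1 = 2/3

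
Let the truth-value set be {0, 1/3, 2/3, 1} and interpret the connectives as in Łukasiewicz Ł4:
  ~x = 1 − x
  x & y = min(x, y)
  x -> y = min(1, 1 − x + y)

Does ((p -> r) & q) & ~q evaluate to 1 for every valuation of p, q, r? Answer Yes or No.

Counterexample: take p = 0, q = 0, r = 0.
p -> r = 0 -> 0 = 1
(p -> r) & q = 1 & 0 = 0
~q = ~0 = 1
((p -> r) & q) & ~q = 0 & 1 = 0
This gives 0 ≠ 1.

No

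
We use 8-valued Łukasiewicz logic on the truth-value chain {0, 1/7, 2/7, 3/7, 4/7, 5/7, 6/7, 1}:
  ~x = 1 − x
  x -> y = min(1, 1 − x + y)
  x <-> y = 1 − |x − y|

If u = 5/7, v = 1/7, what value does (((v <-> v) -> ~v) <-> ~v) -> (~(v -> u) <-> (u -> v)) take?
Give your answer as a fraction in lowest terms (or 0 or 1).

v <-> v = 1/7 <-> 1/7 = 1
~v = ~1/7 = 6/7
(v <-> v) -> ~v = 1 -> 6/7 = 6/7
~v = ~1/7 = 6/7
((v <-> v) -> ~v) <-> ~v = 6/7 <-> 6/7 = 1
v -> u = 1/7 -> 5/7 = 1
~(v -> u) = ~1 = 0
u -> v = 5/7 -> 1/7 = 3/7
~(v -> u) <-> (u -> v) = 0 <-> 3/7 = 4/7
(((v <-> v) -> ~v) <-> ~v) -> (~(v -> u) <-> (u -> v)) = 1 -> 4/7 = 4/7

4/7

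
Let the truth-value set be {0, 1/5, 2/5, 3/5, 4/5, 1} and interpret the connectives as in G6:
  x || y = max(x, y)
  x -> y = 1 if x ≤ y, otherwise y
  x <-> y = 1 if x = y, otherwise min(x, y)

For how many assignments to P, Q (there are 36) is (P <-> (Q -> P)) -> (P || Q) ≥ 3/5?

33

value 1: 26 assignments (counts)
value 4/5: 4 assignments (counts)
value 3/5: 3 assignments (counts)
value 2/5: 2 assignments
value 1/5: 1 assignment
So 33 of the 36 assignments meet the threshold.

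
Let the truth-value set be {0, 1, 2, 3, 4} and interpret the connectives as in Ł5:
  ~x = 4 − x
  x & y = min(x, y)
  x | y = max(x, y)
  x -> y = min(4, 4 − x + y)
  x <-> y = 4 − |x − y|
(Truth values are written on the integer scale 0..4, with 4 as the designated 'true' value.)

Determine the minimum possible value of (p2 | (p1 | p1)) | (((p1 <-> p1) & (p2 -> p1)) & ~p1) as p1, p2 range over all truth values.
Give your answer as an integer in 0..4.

Take p1 = 0, p2 = 2:
p1 | p1 = 0 | 0 = 0
p2 | (p1 | p1) = 2 | 0 = 2
p1 <-> p1 = 0 <-> 0 = 4
p2 -> p1 = 2 -> 0 = 2
(p1 <-> p1) & (p2 -> p1) = 4 & 2 = 2
~p1 = ~0 = 4
((p1 <-> p1) & (p2 -> p1)) & ~p1 = 2 & 4 = 2
(p2 | (p1 | p1)) | (((p1 <-> p1) & (p2 -> p1)) & ~p1) = 2 | 2 = 2
No assignment yields a value below 2, so this is the minimum.

2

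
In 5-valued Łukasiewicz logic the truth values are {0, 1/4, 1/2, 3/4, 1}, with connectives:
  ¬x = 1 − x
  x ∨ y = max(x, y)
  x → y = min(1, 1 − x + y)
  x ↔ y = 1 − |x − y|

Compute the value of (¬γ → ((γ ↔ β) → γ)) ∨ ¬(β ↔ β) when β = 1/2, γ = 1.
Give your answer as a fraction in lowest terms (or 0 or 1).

1

¬γ = ¬1 = 0
γ ↔ β = 1 ↔ 1/2 = 1/2
(γ ↔ β) → γ = 1/2 → 1 = 1
¬γ → ((γ ↔ β) → γ) = 0 → 1 = 1
β ↔ β = 1/2 ↔ 1/2 = 1
¬(β ↔ β) = ¬1 = 0
(¬γ → ((γ ↔ β) → γ)) ∨ ¬(β ↔ β) = 1 ∨ 0 = 1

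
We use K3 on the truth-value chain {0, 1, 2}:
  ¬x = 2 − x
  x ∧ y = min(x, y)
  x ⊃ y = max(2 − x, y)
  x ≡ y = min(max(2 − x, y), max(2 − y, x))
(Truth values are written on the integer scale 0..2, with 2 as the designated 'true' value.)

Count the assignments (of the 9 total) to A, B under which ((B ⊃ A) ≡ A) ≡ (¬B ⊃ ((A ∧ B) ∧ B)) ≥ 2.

A = 0, B = 0 ↦ 2  ≥
A = 0, B = 1 ↦ 1  <
A = 0, B = 2 ↦ 2  ≥
A = 1, B = 0 ↦ 1  <
A = 1, B = 1 ↦ 1  <
A = 1, B = 2 ↦ 1  <
A = 2, B = 0 ↦ 0  <
A = 2, B = 1 ↦ 1  <
A = 2, B = 2 ↦ 2  ≥
So 3 of the 9 assignments meet the threshold.

3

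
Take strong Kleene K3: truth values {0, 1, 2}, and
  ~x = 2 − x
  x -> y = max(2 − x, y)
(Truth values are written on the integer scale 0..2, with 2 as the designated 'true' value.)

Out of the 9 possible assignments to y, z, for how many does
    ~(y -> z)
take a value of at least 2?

1

y = 0, z = 0 ↦ 0  <
y = 0, z = 1 ↦ 0  <
y = 0, z = 2 ↦ 0  <
y = 1, z = 0 ↦ 1  <
y = 1, z = 1 ↦ 1  <
y = 1, z = 2 ↦ 0  <
y = 2, z = 0 ↦ 2  ≥
y = 2, z = 1 ↦ 1  <
y = 2, z = 2 ↦ 0  <
So 1 of the 9 assignments meets the threshold.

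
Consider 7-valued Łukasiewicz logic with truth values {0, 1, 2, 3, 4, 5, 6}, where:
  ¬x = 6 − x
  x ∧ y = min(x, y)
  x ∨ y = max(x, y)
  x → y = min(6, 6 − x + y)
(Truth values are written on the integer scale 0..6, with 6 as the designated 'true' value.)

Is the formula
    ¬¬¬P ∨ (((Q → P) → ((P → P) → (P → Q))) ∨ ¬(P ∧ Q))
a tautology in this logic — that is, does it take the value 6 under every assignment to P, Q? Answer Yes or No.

Counterexample: take P = 2, Q = 1.
¬P = ¬2 = 4
¬¬P = ¬4 = 2
¬¬¬P = ¬2 = 4
Q → P = 1 → 2 = 6
P → P = 2 → 2 = 6
P → Q = 2 → 1 = 5
(P → P) → (P → Q) = 6 → 5 = 5
(Q → P) → ((P → P) → (P → Q)) = 6 → 5 = 5
P ∧ Q = 2 ∧ 1 = 1
¬(P ∧ Q) = ¬1 = 5
((Q → P) → ((P → P) → (P → Q))) ∨ ¬(P ∧ Q) = 5 ∨ 5 = 5
¬¬¬P ∨ (((Q → P) → ((P → P) → (P → Q))) ∨ ¬(P ∧ Q)) = 4 ∨ 5 = 5
This gives 5 ≠ 6.

No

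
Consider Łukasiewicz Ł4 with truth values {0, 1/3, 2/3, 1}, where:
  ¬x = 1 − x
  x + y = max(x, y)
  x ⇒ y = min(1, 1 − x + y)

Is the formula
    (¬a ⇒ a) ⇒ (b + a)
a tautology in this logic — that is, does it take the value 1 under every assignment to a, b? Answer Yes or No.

No

Counterexample: take a = 1/3, b = 0.
¬a = ¬1/3 = 2/3
¬a ⇒ a = 2/3 ⇒ 1/3 = 2/3
b + a = 0 + 1/3 = 1/3
(¬a ⇒ a) ⇒ (b + a) = 2/3 ⇒ 1/3 = 2/3
This gives 2/3 ≠ 1.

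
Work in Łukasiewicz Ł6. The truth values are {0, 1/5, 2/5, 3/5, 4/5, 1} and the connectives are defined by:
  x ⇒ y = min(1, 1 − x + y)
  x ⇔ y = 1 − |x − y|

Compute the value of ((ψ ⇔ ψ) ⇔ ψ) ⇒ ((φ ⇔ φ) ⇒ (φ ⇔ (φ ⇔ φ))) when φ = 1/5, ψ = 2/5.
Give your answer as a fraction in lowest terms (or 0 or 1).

ψ ⇔ ψ = 2/5 ⇔ 2/5 = 1
(ψ ⇔ ψ) ⇔ ψ = 1 ⇔ 2/5 = 2/5
φ ⇔ φ = 1/5 ⇔ 1/5 = 1
φ ⇔ φ = 1/5 ⇔ 1/5 = 1
φ ⇔ (φ ⇔ φ) = 1/5 ⇔ 1 = 1/5
(φ ⇔ φ) ⇒ (φ ⇔ (φ ⇔ φ)) = 1 ⇒ 1/5 = 1/5
((ψ ⇔ ψ) ⇔ ψ) ⇒ ((φ ⇔ φ) ⇒ (φ ⇔ (φ ⇔ φ))) = 2/5 ⇒ 1/5 = 4/5

4/5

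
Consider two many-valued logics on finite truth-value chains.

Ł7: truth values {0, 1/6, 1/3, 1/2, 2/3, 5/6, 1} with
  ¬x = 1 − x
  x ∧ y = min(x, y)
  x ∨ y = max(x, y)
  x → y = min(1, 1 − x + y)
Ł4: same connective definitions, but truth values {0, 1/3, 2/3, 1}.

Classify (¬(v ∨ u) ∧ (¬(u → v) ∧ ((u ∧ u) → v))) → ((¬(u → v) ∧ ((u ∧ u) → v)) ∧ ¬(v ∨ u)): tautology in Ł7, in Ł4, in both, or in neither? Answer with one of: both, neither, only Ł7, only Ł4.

both

In Ł7: every assignment gives 1 — tautology.
In Ł4: every assignment gives 1 — tautology.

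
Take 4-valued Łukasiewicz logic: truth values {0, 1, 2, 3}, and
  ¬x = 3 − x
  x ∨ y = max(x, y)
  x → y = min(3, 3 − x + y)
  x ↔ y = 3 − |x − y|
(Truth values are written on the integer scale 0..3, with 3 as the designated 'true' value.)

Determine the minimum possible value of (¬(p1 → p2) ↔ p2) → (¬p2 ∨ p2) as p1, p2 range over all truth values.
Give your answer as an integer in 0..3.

2

Take p1 = 2, p2 = 1:
p1 → p2 = 2 → 1 = 2
¬(p1 → p2) = ¬2 = 1
¬(p1 → p2) ↔ p2 = 1 ↔ 1 = 3
¬p2 = ¬1 = 2
¬p2 ∨ p2 = 2 ∨ 1 = 2
(¬(p1 → p2) ↔ p2) → (¬p2 ∨ p2) = 3 → 2 = 2
No assignment yields a value below 2, so this is the minimum.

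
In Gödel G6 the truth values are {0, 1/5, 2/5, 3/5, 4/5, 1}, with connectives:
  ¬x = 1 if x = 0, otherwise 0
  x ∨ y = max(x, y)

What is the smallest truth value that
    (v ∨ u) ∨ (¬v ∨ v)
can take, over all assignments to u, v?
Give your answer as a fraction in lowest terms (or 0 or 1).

Take u = 0, v = 1/5:
v ∨ u = 1/5 ∨ 0 = 1/5
¬v = ¬1/5 = 0
¬v ∨ v = 0 ∨ 1/5 = 1/5
(v ∨ u) ∨ (¬v ∨ v) = 1/5 ∨ 1/5 = 1/5
No assignment yields a value below 1/5, so this is the minimum.

1/5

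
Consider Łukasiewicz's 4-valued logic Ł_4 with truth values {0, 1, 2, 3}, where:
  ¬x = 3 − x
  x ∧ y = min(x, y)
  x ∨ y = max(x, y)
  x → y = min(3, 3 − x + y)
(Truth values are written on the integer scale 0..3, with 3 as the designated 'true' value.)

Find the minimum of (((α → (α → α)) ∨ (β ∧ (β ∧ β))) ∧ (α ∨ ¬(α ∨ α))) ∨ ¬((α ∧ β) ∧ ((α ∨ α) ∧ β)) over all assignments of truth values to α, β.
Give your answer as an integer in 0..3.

Take α = 1, β = 1:
α → α = 1 → 1 = 3
α → (α → α) = 1 → 3 = 3
β ∧ β = 1 ∧ 1 = 1
β ∧ (β ∧ β) = 1 ∧ 1 = 1
(α → (α → α)) ∨ (β ∧ (β ∧ β)) = 3 ∨ 1 = 3
α ∨ α = 1 ∨ 1 = 1
¬(α ∨ α) = ¬1 = 2
α ∨ ¬(α ∨ α) = 1 ∨ 2 = 2
((α → (α → α)) ∨ (β ∧ (β ∧ β))) ∧ (α ∨ ¬(α ∨ α)) = 3 ∧ 2 = 2
α ∧ β = 1 ∧ 1 = 1
α ∨ α = 1 ∨ 1 = 1
(α ∨ α) ∧ β = 1 ∧ 1 = 1
(α ∧ β) ∧ ((α ∨ α) ∧ β) = 1 ∧ 1 = 1
¬((α ∧ β) ∧ ((α ∨ α) ∧ β)) = ¬1 = 2
(((α → (α → α)) ∨ (β ∧ (β ∧ β))) ∧ (α ∨ ¬(α ∨ α))) ∨ ¬((α ∧ β) ∧ ((α ∨ α) ∧ β)) = 2 ∨ 2 = 2
No assignment yields a value below 2, so this is the minimum.

2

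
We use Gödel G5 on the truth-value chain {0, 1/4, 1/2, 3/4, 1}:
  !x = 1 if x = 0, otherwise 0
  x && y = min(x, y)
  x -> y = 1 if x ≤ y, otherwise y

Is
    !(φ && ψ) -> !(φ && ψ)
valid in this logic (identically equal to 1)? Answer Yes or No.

Yes

At φ = 1/4, ψ = 3/4, for instance:
φ && ψ = 1/4 && 3/4 = 1/4
!(φ && ψ) = !1/4 = 0
!(φ && ψ) -> !(φ && ψ) = 0 -> 0 = 1
and checking the remaining 24 assignments likewise gives ≥ 1 in every case.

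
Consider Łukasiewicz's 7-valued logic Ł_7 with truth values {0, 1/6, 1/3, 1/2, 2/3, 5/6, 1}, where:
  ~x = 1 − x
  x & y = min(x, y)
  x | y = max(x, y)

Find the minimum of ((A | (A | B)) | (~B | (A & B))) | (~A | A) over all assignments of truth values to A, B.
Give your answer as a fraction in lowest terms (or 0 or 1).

1/2

Take A = 1/2, B = 1/2:
A | B = 1/2 | 1/2 = 1/2
A | (A | B) = 1/2 | 1/2 = 1/2
~B = ~1/2 = 1/2
A & B = 1/2 & 1/2 = 1/2
~B | (A & B) = 1/2 | 1/2 = 1/2
(A | (A | B)) | (~B | (A & B)) = 1/2 | 1/2 = 1/2
~A = ~1/2 = 1/2
~A | A = 1/2 | 1/2 = 1/2
((A | (A | B)) | (~B | (A & B))) | (~A | A) = 1/2 | 1/2 = 1/2
No assignment yields a value below 1/2, so this is the minimum.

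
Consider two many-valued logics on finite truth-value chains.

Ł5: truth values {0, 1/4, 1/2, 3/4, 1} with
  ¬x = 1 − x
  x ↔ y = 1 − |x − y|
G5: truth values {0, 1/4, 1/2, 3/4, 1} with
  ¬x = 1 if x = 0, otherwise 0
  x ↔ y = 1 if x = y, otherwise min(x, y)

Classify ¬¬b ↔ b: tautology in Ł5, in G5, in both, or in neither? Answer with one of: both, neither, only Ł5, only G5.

only Ł5

In Ł5: every assignment gives 1 — tautology.
In G5: at b = 1/4 the value is 1/4 — not a tautology.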